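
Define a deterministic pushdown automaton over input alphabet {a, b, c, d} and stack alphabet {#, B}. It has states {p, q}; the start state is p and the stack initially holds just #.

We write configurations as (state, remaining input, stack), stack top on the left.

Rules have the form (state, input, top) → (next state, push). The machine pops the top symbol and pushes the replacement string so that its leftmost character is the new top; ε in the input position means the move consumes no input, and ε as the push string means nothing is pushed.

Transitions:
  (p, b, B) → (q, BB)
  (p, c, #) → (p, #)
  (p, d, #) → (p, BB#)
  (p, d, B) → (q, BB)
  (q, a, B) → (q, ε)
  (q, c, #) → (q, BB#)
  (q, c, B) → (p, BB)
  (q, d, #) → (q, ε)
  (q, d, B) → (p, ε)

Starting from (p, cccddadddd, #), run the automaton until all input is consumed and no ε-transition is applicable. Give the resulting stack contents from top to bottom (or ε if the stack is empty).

(p, cccddadddd, #) ⊢ (p, ccddadddd, #) ⊢ (p, cddadddd, #) ⊢ (p, ddadddd, #) ⊢ (p, dadddd, BB#) ⊢ (q, adddd, BBB#) ⊢ (q, dddd, BB#) ⊢ (p, ddd, B#) ⊢ (q, dd, BB#) ⊢ (p, d, B#) ⊢ (q, ε, BB#)
All input consumed in state q with stack BB#.

BB#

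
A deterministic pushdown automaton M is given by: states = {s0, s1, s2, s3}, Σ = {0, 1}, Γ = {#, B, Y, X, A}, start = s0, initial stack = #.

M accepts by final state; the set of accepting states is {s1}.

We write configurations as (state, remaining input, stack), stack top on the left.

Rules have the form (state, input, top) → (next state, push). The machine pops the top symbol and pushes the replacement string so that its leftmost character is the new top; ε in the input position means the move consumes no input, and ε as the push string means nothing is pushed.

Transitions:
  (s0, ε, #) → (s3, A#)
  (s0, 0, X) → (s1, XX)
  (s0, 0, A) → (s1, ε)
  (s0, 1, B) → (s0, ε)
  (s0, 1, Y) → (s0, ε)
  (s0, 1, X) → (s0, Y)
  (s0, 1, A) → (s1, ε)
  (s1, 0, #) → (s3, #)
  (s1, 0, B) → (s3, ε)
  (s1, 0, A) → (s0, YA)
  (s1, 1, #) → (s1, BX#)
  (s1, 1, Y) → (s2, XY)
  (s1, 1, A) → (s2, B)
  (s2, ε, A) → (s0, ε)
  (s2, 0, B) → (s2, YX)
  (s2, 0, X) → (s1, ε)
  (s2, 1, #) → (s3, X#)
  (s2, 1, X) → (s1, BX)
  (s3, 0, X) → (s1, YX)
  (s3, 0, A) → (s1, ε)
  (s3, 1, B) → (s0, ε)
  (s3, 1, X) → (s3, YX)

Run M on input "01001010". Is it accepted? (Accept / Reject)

Accept

(s0, 01001010, #) ⊢ (s3, 01001010, A#) ⊢ (s1, 1001010, #) ⊢ (s1, 001010, BX#) ⊢ (s3, 01010, X#) ⊢ (s1, 1010, YX#) ⊢ (s2, 010, XYX#) ⊢ (s1, 10, YX#) ⊢ (s2, 0, XYX#) ⊢ (s1, ε, YX#)
All input consumed; state s1 ∈ F.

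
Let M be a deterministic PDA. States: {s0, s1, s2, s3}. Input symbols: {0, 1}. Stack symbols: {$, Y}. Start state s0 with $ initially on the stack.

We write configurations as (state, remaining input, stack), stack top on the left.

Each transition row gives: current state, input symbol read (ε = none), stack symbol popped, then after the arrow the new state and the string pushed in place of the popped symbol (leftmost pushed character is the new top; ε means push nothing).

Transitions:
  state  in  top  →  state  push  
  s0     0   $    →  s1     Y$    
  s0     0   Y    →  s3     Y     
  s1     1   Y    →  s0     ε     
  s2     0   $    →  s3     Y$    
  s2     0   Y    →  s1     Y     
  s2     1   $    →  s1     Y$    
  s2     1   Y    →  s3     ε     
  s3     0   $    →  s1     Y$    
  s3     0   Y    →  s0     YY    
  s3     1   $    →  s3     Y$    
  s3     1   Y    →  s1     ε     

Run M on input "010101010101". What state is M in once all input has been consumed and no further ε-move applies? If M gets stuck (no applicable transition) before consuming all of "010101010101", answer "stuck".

(s0, 010101010101, $)
  read 0, top $: go to s1, push Y$ → (s1, 10101010101, Y$)
  read 1, top Y: go to s0, push ε → (s0, 0101010101, $)
  read 0, top $: go to s1, push Y$ → (s1, 101010101, Y$)
  read 1, top Y: go to s0, push ε → (s0, 01010101, $)
  read 0, top $: go to s1, push Y$ → (s1, 1010101, Y$)
  read 1, top Y: go to s0, push ε → (s0, 010101, $)
  read 0, top $: go to s1, push Y$ → (s1, 10101, Y$)
  read 1, top Y: go to s0, push ε → (s0, 0101, $)
  read 0, top $: go to s1, push Y$ → (s1, 101, Y$)
  read 1, top Y: go to s0, push ε → (s0, 01, $)
  read 0, top $: go to s1, push Y$ → (s1, 1, Y$)
  read 1, top Y: go to s0, push ε → (s0, ε, $)
All input consumed; M is in state s0.

s0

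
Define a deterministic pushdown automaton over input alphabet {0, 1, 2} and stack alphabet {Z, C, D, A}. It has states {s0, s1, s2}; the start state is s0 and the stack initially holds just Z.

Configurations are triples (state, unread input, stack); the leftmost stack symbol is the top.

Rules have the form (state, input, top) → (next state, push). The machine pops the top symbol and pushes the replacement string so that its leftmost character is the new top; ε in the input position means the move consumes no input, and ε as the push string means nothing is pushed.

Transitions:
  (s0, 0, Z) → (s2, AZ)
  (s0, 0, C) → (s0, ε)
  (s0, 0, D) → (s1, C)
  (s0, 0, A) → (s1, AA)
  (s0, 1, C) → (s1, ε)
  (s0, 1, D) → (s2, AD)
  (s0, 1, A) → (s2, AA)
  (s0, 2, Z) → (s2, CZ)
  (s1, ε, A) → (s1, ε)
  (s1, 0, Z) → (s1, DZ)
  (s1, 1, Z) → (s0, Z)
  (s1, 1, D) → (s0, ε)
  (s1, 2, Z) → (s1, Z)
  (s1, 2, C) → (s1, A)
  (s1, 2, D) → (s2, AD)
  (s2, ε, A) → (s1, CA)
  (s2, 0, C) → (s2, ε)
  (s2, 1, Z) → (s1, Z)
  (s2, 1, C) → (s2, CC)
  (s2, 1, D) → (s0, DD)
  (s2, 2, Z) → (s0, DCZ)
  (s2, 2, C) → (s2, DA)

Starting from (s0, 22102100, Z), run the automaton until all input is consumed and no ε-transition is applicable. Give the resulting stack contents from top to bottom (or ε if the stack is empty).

DZ

(s0, 22102100, Z) ⊢ (s2, 2102100, CZ) ⊢ (s2, 102100, DAZ) ⊢ (s0, 02100, DDAZ) ⊢ (s1, 2100, CDAZ) ⊢ (s1, 100, ADAZ) ⊢ (s1, 100, DAZ) ⊢ (s0, 00, AZ) ⊢ (s1, 0, AAZ) ⊢ (s1, 0, AZ) ⊢ (s1, 0, Z) ⊢ (s1, ε, DZ)
All input consumed in state s1 with stack DZ.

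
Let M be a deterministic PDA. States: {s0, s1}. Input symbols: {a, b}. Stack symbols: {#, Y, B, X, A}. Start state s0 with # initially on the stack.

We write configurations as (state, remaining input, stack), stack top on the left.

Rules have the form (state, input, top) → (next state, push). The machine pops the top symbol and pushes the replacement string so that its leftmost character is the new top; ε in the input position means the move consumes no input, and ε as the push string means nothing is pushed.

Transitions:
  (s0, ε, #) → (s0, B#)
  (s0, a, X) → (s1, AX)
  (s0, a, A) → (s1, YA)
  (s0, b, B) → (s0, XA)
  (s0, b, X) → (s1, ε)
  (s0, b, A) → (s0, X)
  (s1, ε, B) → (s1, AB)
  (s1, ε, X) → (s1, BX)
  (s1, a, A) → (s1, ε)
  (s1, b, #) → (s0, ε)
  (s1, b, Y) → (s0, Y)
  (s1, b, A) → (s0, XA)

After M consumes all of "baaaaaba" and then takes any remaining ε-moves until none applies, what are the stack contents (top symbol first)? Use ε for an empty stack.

AXABXA#

(s0, baaaaaba, #) ⊢ (s0, baaaaaba, B#) ⊢ (s0, aaaaaba, XA#) ⊢ (s1, aaaaba, AXA#) ⊢ (s1, aaaba, XA#) ⊢ (s1, aaaba, BXA#) ⊢ (s1, aaaba, ABXA#) ⊢ (s1, aaba, BXA#) ⊢ (s1, aaba, ABXA#) ⊢ (s1, aba, BXA#) ⊢ (s1, aba, ABXA#) ⊢ (s1, ba, BXA#) ⊢ (s1, ba, ABXA#) ⊢ (s0, a, XABXA#) ⊢ (s1, ε, AXABXA#)
All input consumed in state s1 with stack AXABXA#.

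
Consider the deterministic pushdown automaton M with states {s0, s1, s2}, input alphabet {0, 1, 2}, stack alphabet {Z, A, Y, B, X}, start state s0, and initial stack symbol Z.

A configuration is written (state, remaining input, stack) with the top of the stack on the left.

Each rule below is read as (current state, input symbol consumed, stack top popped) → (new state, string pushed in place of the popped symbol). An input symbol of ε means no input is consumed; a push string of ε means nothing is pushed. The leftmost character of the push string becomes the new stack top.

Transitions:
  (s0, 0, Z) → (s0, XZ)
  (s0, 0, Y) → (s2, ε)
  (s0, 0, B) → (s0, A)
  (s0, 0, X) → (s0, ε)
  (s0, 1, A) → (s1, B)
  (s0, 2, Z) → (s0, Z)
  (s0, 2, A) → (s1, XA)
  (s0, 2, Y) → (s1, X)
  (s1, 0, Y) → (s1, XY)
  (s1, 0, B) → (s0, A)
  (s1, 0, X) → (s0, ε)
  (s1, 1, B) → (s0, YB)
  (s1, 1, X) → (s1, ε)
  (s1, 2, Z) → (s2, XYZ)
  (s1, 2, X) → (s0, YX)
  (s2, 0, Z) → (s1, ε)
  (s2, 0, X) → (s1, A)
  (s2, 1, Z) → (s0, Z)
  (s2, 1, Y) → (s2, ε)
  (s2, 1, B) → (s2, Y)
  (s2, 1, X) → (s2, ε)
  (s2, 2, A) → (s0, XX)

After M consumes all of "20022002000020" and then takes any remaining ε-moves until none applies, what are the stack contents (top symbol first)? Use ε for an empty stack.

XZ

(s0, 20022002000020, Z)
  read 2, top Z: go to s0, push Z → (s0, 0022002000020, Z)
  read 0, top Z: go to s0, push XZ → (s0, 022002000020, XZ)
  read 0, top X: go to s0, push ε → (s0, 22002000020, Z)
  read 2, top Z: go to s0, push Z → (s0, 2002000020, Z)
  read 2, top Z: go to s0, push Z → (s0, 002000020, Z)
  read 0, top Z: go to s0, push XZ → (s0, 02000020, XZ)
  read 0, top X: go to s0, push ε → (s0, 2000020, Z)
  read 2, top Z: go to s0, push Z → (s0, 000020, Z)
  read 0, top Z: go to s0, push XZ → (s0, 00020, XZ)
  read 0, top X: go to s0, push ε → (s0, 0020, Z)
  read 0, top Z: go to s0, push XZ → (s0, 020, XZ)
  read 0, top X: go to s0, push ε → (s0, 20, Z)
  read 2, top Z: go to s0, push Z → (s0, 0, Z)
  read 0, top Z: go to s0, push XZ → (s0, ε, XZ)
All input consumed in state s0 with stack XZ.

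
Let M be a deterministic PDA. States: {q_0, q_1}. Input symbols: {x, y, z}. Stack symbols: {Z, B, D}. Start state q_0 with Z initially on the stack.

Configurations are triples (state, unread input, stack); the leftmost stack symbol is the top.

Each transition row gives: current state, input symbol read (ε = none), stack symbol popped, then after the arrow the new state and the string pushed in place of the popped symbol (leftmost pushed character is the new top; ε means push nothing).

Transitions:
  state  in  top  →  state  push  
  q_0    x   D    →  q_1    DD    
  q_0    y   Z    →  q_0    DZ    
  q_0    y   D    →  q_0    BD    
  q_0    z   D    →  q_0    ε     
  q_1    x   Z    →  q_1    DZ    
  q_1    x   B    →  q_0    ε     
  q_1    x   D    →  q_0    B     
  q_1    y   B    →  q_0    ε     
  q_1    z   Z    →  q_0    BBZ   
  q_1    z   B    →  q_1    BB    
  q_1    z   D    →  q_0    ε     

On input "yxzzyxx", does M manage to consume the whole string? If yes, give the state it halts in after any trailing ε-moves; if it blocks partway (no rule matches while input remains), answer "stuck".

q_0

(q_0, yxzzyxx, Z)
  read y, top Z: go to q_0, push DZ → (q_0, xzzyxx, DZ)
  read x, top D: go to q_1, push DD → (q_1, zzyxx, DDZ)
  read z, top D: go to q_0, push ε → (q_0, zyxx, DZ)
  read z, top D: go to q_0, push ε → (q_0, yxx, Z)
  read y, top Z: go to q_0, push DZ → (q_0, xx, DZ)
  read x, top D: go to q_1, push DD → (q_1, x, DDZ)
  read x, top D: go to q_0, push B → (q_0, ε, BDZ)
All input consumed; M is in state q_0.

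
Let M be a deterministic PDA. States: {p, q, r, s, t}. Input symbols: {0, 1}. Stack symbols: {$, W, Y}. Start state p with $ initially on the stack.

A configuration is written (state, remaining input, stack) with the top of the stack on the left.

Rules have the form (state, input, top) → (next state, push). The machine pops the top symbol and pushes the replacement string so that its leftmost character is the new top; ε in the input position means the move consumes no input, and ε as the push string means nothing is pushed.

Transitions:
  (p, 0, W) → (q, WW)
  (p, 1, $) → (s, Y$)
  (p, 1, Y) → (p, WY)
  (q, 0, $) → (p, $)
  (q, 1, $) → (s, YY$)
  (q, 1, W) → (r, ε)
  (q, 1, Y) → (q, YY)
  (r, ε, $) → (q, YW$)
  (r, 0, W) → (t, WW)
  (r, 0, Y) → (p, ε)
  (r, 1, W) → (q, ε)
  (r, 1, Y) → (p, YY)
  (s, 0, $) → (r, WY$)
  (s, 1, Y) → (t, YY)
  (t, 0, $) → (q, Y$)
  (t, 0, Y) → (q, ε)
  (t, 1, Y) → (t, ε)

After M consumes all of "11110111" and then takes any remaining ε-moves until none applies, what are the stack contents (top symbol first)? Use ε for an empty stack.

YYYY$

(p, 11110111, $)
  read 1, top $: go to s, push Y$ → (s, 1110111, Y$)
  read 1, top Y: go to t, push YY → (t, 110111, YY$)
  read 1, top Y: go to t, push ε → (t, 10111, Y$)
  read 1, top Y: go to t, push ε → (t, 0111, $)
  read 0, top $: go to q, push Y$ → (q, 111, Y$)
  read 1, top Y: go to q, push YY → (q, 11, YY$)
  read 1, top Y: go to q, push YY → (q, 1, YYY$)
  read 1, top Y: go to q, push YY → (q, ε, YYYY$)
All input consumed in state q with stack YYYY$.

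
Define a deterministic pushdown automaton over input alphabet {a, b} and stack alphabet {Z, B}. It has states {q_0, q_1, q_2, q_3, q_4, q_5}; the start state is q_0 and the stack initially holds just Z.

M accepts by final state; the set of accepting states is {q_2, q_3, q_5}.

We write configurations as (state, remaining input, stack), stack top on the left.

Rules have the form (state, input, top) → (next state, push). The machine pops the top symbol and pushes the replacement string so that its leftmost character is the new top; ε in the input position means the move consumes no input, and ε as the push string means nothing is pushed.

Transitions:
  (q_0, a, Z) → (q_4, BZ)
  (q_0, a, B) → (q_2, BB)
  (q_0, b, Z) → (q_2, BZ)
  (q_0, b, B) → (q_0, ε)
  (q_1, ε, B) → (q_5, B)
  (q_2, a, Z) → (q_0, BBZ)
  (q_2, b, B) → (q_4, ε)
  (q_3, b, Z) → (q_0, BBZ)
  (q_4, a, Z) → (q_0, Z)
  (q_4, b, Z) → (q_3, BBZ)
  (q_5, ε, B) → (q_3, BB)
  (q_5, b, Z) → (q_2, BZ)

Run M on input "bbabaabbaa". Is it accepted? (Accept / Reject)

Reject

(q_0, bbabaabbaa, Z)
  read b, top Z: go to q_2, push BZ → (q_2, babaabbaa, BZ)
  read b, top B: go to q_4, push ε → (q_4, abaabbaa, Z)
  read a, top Z: go to q_0, push Z → (q_0, baabbaa, Z)
  read b, top Z: go to q_2, push BZ → (q_2, aabbaa, BZ)
No transition applies at (q_2, aabbaa, BZ); input not fully consumed.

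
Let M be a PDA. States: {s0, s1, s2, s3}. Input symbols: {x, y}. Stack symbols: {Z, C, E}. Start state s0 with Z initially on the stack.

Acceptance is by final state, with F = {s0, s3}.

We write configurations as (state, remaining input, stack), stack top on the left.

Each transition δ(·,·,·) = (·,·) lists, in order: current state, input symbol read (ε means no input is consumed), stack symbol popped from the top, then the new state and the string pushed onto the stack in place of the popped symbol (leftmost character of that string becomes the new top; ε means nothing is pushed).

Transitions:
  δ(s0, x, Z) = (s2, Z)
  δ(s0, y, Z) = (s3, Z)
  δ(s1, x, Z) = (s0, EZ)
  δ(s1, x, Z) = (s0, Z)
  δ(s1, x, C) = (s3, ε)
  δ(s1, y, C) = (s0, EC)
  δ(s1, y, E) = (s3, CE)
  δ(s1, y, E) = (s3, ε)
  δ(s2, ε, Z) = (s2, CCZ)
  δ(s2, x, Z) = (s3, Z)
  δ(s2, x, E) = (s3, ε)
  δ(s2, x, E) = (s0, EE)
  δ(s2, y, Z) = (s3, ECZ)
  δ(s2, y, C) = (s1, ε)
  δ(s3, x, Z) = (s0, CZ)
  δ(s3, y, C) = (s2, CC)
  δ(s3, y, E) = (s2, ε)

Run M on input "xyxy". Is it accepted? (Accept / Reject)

Reject

No computation consumes all input and reaches a final state.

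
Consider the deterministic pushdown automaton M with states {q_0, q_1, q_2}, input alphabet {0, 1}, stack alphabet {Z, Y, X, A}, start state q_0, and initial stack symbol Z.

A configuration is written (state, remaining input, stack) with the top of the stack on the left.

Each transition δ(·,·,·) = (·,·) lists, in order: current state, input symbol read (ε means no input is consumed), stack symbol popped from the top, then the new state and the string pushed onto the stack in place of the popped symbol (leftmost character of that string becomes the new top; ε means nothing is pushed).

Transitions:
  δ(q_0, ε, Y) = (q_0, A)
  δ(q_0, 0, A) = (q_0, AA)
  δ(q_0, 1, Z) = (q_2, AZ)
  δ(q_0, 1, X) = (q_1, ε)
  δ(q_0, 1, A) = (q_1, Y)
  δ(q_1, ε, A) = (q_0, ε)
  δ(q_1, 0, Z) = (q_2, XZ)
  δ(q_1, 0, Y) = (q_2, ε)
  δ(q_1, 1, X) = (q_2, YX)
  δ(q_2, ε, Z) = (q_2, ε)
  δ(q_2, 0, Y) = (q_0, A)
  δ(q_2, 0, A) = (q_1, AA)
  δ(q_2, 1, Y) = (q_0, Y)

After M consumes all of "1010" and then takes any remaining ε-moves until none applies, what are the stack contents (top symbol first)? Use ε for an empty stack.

(q_0, 1010, Z)
  read 1, top Z: go to q_2, push AZ → (q_2, 010, AZ)
  read 0, top A: go to q_1, push AA → (q_1, 10, AAZ)
  ε-move, top A: go to q_0, push ε → (q_0, 10, AZ)
  read 1, top A: go to q_1, push Y → (q_1, 0, YZ)
  read 0, top Y: go to q_2, push ε → (q_2, ε, Z)
  ε-move, top Z: go to q_2, push ε → (q_2, ε, ε)
All input consumed in state q_2 with stack ε.

ε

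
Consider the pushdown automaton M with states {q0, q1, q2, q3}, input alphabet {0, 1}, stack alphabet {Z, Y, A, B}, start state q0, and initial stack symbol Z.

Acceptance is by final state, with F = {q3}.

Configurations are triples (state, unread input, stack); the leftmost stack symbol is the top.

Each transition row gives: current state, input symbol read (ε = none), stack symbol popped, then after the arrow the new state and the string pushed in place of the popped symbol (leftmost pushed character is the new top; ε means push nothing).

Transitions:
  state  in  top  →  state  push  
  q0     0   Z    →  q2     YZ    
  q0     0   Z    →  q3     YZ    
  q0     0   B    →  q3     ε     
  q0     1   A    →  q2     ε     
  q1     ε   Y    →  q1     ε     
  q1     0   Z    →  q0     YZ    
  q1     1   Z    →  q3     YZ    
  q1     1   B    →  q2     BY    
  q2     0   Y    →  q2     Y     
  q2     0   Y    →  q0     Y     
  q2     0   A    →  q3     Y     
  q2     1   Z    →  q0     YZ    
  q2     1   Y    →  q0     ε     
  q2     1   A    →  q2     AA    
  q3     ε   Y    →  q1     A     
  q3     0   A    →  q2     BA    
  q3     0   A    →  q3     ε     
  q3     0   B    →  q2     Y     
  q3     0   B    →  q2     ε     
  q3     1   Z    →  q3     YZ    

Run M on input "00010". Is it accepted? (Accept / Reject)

One accepting computation: (q0, 00010, Z) ⊢ (q2, 0010, YZ) ⊢ (q2, 010, YZ) ⊢ (q2, 10, YZ) ⊢ (q0, 0, Z) ⊢ (q3, ε, YZ)
All input consumed and state q3 ∈ F.

Accept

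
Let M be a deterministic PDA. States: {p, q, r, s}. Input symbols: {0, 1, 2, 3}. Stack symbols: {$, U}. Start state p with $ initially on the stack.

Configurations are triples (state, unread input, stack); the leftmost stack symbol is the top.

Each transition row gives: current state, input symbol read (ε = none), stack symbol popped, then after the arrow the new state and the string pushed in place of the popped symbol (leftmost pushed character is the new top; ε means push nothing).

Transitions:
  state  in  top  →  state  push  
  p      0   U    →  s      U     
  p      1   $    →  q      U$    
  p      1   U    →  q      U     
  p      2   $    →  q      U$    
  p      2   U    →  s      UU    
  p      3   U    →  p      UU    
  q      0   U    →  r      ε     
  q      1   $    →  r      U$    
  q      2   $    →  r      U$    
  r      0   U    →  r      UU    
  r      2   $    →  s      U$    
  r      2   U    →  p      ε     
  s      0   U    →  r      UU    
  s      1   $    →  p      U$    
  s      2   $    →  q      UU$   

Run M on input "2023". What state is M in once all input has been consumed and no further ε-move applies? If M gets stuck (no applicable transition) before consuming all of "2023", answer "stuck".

(p, 2023, $) ⊢ (q, 023, U$) ⊢ (r, 23, $) ⊢ (s, 3, U$)
No transition for (s, 3, top U); M blocks with input 3 remaining.

stuck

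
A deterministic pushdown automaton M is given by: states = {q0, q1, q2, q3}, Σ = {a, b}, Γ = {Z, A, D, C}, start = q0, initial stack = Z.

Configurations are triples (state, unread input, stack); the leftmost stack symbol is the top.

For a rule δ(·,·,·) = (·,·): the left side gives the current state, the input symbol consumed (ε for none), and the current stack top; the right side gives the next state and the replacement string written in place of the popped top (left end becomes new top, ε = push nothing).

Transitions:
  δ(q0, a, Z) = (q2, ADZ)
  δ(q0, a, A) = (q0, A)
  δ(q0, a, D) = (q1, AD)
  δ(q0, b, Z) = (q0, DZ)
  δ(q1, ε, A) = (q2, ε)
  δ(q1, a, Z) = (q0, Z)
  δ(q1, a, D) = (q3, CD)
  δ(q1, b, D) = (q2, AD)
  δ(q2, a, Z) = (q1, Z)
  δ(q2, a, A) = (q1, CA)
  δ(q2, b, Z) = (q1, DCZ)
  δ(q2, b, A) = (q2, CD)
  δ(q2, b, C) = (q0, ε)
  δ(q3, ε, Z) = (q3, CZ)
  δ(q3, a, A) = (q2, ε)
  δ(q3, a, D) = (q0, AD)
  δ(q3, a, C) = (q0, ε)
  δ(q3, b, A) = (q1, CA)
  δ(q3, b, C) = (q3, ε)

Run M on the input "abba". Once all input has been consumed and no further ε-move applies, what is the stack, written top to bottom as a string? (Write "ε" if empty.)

DDZ

(q0, abba, Z) ⊢ (q2, bba, ADZ) ⊢ (q2, ba, CDDZ) ⊢ (q0, a, DDZ) ⊢ (q1, ε, ADDZ) ⊢ (q2, ε, DDZ)
All input consumed in state q2 with stack DDZ.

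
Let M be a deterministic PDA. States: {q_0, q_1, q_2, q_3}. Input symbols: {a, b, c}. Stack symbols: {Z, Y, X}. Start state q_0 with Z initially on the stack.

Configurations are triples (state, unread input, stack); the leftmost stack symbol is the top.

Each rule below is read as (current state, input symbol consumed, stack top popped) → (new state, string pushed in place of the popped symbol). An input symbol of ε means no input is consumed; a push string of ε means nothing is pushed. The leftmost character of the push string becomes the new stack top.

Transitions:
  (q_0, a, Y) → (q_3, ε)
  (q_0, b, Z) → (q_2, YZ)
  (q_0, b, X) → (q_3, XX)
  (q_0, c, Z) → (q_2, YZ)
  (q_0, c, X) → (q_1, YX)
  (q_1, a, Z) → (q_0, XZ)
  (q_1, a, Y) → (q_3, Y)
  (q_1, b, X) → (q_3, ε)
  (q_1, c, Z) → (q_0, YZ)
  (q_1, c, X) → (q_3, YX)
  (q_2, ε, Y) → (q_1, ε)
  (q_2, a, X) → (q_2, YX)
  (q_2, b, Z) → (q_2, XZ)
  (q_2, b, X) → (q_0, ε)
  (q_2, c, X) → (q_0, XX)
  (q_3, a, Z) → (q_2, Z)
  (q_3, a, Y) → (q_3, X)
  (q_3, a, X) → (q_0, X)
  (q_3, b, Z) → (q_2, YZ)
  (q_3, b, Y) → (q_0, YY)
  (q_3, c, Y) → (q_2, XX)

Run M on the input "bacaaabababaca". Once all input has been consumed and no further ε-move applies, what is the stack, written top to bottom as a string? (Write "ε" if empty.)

YXXXXXZ

(q_0, bacaaabababaca, Z)
  read b, top Z: go to q_2, push YZ → (q_2, acaaabababaca, YZ)
  ε-move, top Y: go to q_1, push ε → (q_1, acaaabababaca, Z)
  read a, top Z: go to q_0, push XZ → (q_0, caaabababaca, XZ)
  read c, top X: go to q_1, push YX → (q_1, aaabababaca, YXZ)
  read a, top Y: go to q_3, push Y → (q_3, aabababaca, YXZ)
  read a, top Y: go to q_3, push X → (q_3, abababaca, XXZ)
  read a, top X: go to q_0, push X → (q_0, bababaca, XXZ)
  read b, top X: go to q_3, push XX → (q_3, ababaca, XXXZ)
  read a, top X: go to q_0, push X → (q_0, babaca, XXXZ)
  read b, top X: go to q_3, push XX → (q_3, abaca, XXXXZ)
  read a, top X: go to q_0, push X → (q_0, baca, XXXXZ)
  read b, top X: go to q_3, push XX → (q_3, aca, XXXXXZ)
  read a, top X: go to q_0, push X → (q_0, ca, XXXXXZ)
  read c, top X: go to q_1, push YX → (q_1, a, YXXXXXZ)
  read a, top Y: go to q_3, push Y → (q_3, ε, YXXXXXZ)
All input consumed in state q_3 with stack YXXXXXZ.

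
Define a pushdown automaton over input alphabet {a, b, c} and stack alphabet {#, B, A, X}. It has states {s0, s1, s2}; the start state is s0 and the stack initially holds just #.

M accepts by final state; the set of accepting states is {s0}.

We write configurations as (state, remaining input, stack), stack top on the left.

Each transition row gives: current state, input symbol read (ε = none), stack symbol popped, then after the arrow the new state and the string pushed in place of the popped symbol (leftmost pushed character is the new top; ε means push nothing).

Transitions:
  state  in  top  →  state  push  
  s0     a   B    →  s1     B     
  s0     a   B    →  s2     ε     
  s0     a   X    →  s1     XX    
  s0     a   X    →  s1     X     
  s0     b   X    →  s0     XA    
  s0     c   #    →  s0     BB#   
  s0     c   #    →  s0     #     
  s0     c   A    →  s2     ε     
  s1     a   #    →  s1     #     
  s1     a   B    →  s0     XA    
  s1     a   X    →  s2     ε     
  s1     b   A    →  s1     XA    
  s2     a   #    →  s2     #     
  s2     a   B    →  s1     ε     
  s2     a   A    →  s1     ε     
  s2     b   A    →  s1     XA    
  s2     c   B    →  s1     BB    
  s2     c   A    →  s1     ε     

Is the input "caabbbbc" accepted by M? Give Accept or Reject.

Reject

No computation consumes all input and reaches a final state.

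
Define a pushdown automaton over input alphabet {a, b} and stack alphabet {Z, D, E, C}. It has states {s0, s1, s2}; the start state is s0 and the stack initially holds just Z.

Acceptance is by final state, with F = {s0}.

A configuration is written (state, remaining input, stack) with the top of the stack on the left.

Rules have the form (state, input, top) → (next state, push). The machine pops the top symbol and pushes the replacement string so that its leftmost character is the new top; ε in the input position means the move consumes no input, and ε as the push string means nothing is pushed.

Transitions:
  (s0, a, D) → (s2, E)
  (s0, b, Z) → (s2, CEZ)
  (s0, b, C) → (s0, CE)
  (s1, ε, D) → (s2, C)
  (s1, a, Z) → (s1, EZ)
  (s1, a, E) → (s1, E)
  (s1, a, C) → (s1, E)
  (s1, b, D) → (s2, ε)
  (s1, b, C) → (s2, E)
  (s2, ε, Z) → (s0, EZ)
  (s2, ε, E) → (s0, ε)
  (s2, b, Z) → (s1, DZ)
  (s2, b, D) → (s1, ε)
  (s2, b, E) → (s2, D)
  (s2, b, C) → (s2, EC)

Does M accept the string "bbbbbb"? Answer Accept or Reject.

One accepting computation: (s0, bbbbbb, Z) ⊢ (s2, bbbbb, CEZ) ⊢ (s2, bbbb, ECEZ) ⊢ (s0, bbbb, CEZ) ⊢ (s0, bbb, CEEZ) ⊢ (s0, bb, CEEEZ) ⊢ (s0, b, CEEEEZ) ⊢ (s0, ε, CEEEEEZ)
All input consumed and state s0 ∈ F.

Accept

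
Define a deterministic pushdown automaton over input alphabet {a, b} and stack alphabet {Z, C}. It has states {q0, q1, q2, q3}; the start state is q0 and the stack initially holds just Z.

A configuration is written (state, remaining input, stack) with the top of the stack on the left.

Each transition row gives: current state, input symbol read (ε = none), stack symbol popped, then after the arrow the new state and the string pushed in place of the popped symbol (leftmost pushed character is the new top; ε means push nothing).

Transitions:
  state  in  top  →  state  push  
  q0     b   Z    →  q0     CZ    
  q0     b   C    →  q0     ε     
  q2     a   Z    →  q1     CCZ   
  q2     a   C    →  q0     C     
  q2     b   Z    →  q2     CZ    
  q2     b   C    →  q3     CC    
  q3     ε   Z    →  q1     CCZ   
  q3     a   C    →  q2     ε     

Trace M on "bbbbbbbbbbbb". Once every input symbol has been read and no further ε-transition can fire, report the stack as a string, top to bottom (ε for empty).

(q0, bbbbbbbbbbbb, Z)
  read b, top Z: go to q0, push CZ → (q0, bbbbbbbbbbb, CZ)
  read b, top C: go to q0, push ε → (q0, bbbbbbbbbb, Z)
  read b, top Z: go to q0, push CZ → (q0, bbbbbbbbb, CZ)
  read b, top C: go to q0, push ε → (q0, bbbbbbbb, Z)
  read b, top Z: go to q0, push CZ → (q0, bbbbbbb, CZ)
  read b, top C: go to q0, push ε → (q0, bbbbbb, Z)
  read b, top Z: go to q0, push CZ → (q0, bbbbb, CZ)
  read b, top C: go to q0, push ε → (q0, bbbb, Z)
  read b, top Z: go to q0, push CZ → (q0, bbb, CZ)
  read b, top C: go to q0, push ε → (q0, bb, Z)
  read b, top Z: go to q0, push CZ → (q0, b, CZ)
  read b, top C: go to q0, push ε → (q0, ε, Z)
All input consumed in state q0 with stack Z.

Z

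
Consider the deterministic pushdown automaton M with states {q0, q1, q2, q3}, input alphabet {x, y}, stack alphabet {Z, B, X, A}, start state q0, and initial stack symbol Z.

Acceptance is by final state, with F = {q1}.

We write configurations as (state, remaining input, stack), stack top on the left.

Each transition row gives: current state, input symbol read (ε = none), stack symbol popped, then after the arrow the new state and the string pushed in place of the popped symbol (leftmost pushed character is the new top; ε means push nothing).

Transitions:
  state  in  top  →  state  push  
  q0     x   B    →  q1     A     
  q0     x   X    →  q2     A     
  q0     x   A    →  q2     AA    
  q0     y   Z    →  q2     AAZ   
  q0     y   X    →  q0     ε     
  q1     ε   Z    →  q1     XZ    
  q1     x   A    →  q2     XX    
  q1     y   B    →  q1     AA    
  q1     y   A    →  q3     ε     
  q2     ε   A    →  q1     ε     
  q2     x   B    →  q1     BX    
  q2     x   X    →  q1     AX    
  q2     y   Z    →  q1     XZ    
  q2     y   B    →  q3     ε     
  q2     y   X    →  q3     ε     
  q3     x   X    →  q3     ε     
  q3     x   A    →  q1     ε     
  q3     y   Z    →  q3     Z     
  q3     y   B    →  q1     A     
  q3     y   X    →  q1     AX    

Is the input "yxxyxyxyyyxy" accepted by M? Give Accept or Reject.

Accept

(q0, yxxyxyxyyyxy, Z)
  read y, top Z: go to q2, push AAZ → (q2, xxyxyxyyyxy, AAZ)
  ε-move, top A: go to q1, push ε → (q1, xxyxyxyyyxy, AZ)
  read x, top A: go to q2, push XX → (q2, xyxyxyyyxy, XXZ)
  read x, top X: go to q1, push AX → (q1, yxyxyyyxy, AXXZ)
  read y, top A: go to q3, push ε → (q3, xyxyyyxy, XXZ)
  read x, top X: go to q3, push ε → (q3, yxyyyxy, XZ)
  read y, top X: go to q1, push AX → (q1, xyyyxy, AXZ)
  read x, top A: go to q2, push XX → (q2, yyyxy, XXXZ)
  read y, top X: go to q3, push ε → (q3, yyxy, XXZ)
  read y, top X: go to q1, push AX → (q1, yxy, AXXZ)
  read y, top A: go to q3, push ε → (q3, xy, XXZ)
  read x, top X: go to q3, push ε → (q3, y, XZ)
  read y, top X: go to q1, push AX → (q1, ε, AXZ)
All input consumed; state q1 ∈ F.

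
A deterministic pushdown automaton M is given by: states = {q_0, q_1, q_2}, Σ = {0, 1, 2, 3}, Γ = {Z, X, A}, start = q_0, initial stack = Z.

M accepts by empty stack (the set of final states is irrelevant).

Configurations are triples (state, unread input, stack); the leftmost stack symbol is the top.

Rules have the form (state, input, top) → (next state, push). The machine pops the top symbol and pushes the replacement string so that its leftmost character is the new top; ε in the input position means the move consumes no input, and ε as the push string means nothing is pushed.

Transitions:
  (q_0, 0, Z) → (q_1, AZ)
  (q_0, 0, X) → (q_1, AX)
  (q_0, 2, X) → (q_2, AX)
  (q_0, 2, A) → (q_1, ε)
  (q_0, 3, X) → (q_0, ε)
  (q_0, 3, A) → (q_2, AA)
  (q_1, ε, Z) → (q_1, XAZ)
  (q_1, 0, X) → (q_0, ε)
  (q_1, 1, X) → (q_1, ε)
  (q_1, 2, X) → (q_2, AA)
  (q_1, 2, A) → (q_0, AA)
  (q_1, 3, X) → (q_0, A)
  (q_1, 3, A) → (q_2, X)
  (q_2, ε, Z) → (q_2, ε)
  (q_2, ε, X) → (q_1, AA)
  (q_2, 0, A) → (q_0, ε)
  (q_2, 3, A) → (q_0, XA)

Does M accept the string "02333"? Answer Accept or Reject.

(q_0, 02333, Z) ⊢ (q_1, 2333, AZ) ⊢ (q_0, 333, AAZ) ⊢ (q_2, 33, AAAZ) ⊢ (q_0, 3, XAAAZ) ⊢ (q_0, ε, AAAZ)
All input consumed; stack is AAAZ, not empty, and no further ε-move applies.

Reject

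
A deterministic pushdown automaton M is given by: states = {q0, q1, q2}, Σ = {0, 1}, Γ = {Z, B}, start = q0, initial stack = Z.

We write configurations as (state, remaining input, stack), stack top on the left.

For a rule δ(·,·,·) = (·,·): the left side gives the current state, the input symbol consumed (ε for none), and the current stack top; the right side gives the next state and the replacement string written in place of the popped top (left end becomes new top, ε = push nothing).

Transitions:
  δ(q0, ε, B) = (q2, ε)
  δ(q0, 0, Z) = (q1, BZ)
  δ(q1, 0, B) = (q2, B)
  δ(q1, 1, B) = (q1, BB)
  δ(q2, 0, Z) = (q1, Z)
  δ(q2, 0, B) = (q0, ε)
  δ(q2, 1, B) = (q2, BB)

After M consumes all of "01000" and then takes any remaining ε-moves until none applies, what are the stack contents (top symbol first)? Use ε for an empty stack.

(q0, 01000, Z)
  read 0, top Z: go to q1, push BZ → (q1, 1000, BZ)
  read 1, top B: go to q1, push BB → (q1, 000, BBZ)
  read 0, top B: go to q2, push B → (q2, 00, BBZ)
  read 0, top B: go to q0, push ε → (q0, 0, BZ)
  ε-move, top B: go to q2, push ε → (q2, 0, Z)
  read 0, top Z: go to q1, push Z → (q1, ε, Z)
All input consumed in state q1 with stack Z.

Z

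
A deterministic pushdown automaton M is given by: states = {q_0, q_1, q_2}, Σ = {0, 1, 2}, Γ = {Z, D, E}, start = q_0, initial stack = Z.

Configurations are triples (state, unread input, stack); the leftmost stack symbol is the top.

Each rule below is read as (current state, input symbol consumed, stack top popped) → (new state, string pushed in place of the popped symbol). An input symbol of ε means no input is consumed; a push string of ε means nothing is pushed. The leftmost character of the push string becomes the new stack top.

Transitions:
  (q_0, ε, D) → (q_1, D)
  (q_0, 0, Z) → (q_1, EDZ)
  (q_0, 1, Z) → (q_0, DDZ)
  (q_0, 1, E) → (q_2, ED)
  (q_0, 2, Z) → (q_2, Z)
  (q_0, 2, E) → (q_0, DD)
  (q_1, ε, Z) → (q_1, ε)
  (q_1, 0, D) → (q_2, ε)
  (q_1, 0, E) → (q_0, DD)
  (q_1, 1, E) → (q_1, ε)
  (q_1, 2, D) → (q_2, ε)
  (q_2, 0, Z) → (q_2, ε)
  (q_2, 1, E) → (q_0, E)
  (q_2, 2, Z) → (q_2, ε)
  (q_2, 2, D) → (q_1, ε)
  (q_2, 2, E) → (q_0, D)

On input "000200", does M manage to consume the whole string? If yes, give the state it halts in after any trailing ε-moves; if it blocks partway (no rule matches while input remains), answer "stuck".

(q_0, 000200, Z) ⊢ (q_1, 00200, EDZ) ⊢ (q_0, 0200, DDDZ) ⊢ (q_1, 0200, DDDZ) ⊢ (q_2, 200, DDZ) ⊢ (q_1, 00, DZ) ⊢ (q_2, 0, Z) ⊢ (q_2, ε, ε)
All input consumed; M is in state q_2.

q_2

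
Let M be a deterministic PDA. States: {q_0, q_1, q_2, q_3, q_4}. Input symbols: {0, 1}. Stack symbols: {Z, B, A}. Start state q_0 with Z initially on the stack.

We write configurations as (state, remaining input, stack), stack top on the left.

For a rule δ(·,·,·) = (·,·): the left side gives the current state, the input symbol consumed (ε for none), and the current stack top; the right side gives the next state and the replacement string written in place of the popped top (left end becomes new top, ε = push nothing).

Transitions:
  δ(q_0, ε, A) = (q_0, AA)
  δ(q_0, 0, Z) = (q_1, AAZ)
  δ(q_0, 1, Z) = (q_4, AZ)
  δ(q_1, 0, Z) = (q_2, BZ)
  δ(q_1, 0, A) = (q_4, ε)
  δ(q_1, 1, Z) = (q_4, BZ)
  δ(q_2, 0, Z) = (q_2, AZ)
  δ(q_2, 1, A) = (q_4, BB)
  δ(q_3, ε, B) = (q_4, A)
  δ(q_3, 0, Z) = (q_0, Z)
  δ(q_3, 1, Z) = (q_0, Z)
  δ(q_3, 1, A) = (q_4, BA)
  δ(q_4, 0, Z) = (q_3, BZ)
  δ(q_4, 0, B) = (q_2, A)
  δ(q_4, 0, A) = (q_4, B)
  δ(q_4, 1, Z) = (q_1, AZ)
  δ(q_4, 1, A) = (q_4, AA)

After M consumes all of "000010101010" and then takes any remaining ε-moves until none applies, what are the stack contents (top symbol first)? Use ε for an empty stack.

ABBBBZ

(q_0, 000010101010, Z)
  read 0, top Z: go to q_1, push AAZ → (q_1, 00010101010, AAZ)
  read 0, top A: go to q_4, push ε → (q_4, 0010101010, AZ)
  read 0, top A: go to q_4, push B → (q_4, 010101010, BZ)
  read 0, top B: go to q_2, push A → (q_2, 10101010, AZ)
  read 1, top A: go to q_4, push BB → (q_4, 0101010, BBZ)
  read 0, top B: go to q_2, push A → (q_2, 101010, ABZ)
  read 1, top A: go to q_4, push BB → (q_4, 01010, BBBZ)
  read 0, top B: go to q_2, push A → (q_2, 1010, ABBZ)
  read 1, top A: go to q_4, push BB → (q_4, 010, BBBBZ)
  read 0, top B: go to q_2, push A → (q_2, 10, ABBBZ)
  read 1, top A: go to q_4, push BB → (q_4, 0, BBBBBZ)
  read 0, top B: go to q_2, push A → (q_2, ε, ABBBBZ)
All input consumed in state q_2 with stack ABBBBZ.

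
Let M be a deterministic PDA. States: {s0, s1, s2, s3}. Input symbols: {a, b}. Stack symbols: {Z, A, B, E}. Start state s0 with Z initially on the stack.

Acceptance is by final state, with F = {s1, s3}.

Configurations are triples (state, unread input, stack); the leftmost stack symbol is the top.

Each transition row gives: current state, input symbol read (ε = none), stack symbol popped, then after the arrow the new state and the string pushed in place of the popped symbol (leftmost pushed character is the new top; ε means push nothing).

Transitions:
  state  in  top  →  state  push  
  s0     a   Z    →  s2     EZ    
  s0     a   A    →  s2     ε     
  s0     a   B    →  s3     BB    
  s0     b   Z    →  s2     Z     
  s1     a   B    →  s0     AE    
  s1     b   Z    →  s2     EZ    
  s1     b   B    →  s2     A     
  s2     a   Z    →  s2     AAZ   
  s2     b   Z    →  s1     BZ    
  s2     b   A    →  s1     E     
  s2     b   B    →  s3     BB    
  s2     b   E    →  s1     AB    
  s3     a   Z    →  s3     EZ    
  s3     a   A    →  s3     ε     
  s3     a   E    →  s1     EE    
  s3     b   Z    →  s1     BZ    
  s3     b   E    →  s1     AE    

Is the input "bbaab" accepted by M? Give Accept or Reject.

(s0, bbaab, Z) ⊢ (s2, baab, Z) ⊢ (s1, aab, BZ) ⊢ (s0, ab, AEZ) ⊢ (s2, b, EZ) ⊢ (s1, ε, ABZ)
All input consumed; state s1 ∈ F.

Accept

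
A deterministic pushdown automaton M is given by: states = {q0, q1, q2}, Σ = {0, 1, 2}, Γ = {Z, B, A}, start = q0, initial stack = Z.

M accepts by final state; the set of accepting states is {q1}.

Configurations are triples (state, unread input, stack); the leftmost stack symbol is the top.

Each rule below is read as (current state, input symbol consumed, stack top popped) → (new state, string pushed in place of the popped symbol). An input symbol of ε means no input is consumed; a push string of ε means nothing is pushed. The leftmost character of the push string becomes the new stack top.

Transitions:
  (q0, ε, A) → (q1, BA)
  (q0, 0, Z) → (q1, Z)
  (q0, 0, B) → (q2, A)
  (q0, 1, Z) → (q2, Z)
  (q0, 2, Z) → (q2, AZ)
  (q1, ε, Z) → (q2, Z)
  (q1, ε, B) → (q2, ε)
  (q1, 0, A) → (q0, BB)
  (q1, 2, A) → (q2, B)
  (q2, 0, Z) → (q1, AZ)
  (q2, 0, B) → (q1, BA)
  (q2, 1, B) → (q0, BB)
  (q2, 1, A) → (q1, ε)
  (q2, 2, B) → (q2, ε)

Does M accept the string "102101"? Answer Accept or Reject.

(q0, 102101, Z)
  read 1, top Z: go to q2, push Z → (q2, 02101, Z)
  read 0, top Z: go to q1, push AZ → (q1, 2101, AZ)
  read 2, top A: go to q2, push B → (q2, 101, BZ)
  read 1, top B: go to q0, push BB → (q0, 01, BBZ)
  read 0, top B: go to q2, push A → (q2, 1, ABZ)
  read 1, top A: go to q1, push ε → (q1, ε, BZ)
All input consumed; state q1 ∈ F.

Accept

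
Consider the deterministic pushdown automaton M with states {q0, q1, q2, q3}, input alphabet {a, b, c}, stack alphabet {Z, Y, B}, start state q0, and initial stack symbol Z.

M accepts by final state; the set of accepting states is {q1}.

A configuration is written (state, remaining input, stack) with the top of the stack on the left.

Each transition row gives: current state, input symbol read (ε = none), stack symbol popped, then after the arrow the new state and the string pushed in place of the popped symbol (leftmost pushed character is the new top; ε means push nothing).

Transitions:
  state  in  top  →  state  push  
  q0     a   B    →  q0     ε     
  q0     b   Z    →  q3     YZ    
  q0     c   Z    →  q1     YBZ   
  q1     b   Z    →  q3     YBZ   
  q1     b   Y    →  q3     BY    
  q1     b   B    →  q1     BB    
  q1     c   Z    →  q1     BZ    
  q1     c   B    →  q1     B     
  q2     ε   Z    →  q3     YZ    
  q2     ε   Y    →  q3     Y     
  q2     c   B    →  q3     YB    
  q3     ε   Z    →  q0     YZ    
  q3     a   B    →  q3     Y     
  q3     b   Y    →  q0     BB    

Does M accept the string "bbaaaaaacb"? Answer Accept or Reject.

Reject

(q0, bbaaaaaacb, Z) ⊢ (q3, baaaaaacb, YZ) ⊢ (q0, aaaaaacb, BBZ) ⊢ (q0, aaaaacb, BZ) ⊢ (q0, aaaacb, Z)
No transition applies at (q0, aaaacb, Z); input not fully consumed.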